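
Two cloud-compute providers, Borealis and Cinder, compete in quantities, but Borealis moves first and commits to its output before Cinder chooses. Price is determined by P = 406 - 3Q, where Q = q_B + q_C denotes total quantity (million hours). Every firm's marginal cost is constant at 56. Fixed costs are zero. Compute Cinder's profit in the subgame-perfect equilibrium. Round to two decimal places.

The follower Cinder best-responds to any q_B: π_C = (406 - 3Q)q_C - 56q_C.
∂π_C/∂q_C = 350 - 3q_B - 6q_C = 0 gives the reaction function q_C = (350 - 3q_B)/6.
The leader anticipates this reaction. Substituting into P = 406 - 3Q gives P = 231 - (3/2)q_B, so π_B = (231 - (3/2)q_B)q_B - 56q_B.
The leader's first-order condition 175 - 3q_B = 0 yields q_B = 175/3.
Then q_C = (350 - 3·(175/3))/6 = 175/6.
Price P = 406 - 3·(175/2) = 287/2.
Cinder's profit: (287/2 - 56)·(175/6) = 2552.0833.

2552.08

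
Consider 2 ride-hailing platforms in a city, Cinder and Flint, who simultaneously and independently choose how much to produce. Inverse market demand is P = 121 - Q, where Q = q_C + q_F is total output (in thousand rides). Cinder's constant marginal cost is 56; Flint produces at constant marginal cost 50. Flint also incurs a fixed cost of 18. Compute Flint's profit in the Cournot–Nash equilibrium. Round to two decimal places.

640.78

Cinder's profit: π_C = (121 - Q)q_C - (56q_C). Setting ∂π_C/∂q_C = 0: 65 - 2q_C - (q_F) = 0.
Flint's first-order condition: 71 - 2q_F - (q_C) = 0.
Rearranging gives the reaction functions q_C = (65 - q_F)/2 and q_F = (71 - q_C)/2.
Substituting one into the other gives q_C = 59/3 and q_F = 77/3.
Price P = 121 - 136/3 = 227/3.
Flint's profit: (227/3 - 50)·(77/3) - 18 = 640.7778.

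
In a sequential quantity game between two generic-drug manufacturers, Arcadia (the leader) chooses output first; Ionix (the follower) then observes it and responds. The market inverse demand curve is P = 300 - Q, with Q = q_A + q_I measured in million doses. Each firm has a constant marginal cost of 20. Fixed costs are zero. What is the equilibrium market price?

Solve by backward induction. Given q_A, the follower Ionix maximises π_I = (300 - q_A - q_I)q_I - 20q_I.
Follower FOC: 280 - q_A - 2q_I = 0, so q_I(q_A) = (280 - q_A)/2.
Arcadia substitutes q_I(q_A) into its own profit: π_A = q_A(300 - q_A - (280 - q_A)/2) - 20q_A = (160 - (1/2)q_A)q_A - 20q_A.
Maximising: ∂π_A/∂q_A = 140 - q_A = 0, giving q_A = 140.
Then q_I = (280 - 140)/2 = 70.
Total output Q = 210, so price P = 300 - 210 = 90.

90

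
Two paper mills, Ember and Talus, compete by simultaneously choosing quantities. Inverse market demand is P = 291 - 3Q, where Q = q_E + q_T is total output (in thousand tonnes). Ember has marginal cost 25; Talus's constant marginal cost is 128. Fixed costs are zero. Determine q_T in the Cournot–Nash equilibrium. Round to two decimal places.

6.67

Ember's profit: π_E = (291 - 3Q)q_E - (25q_E). Setting ∂π_E/∂q_E = 0: 266 - 6q_E - 3(q_T) = 0.
Talus's first-order condition: 163 - 6q_T - 3(q_E) = 0.
So q_E = (266 - 3q_T)/6 and q_T = (163 - 3q_E)/6.
Solving the pair: q_E = 41, q_T = 20/3.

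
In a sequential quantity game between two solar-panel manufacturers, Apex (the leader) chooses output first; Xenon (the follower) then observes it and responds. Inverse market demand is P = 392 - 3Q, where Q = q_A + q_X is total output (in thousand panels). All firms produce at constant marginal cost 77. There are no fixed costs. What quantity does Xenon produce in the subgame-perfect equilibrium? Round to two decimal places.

26.25

Solve by backward induction. Given q_A, the follower Xenon maximises π_X = (392 - 3q_A - 3q_X)q_X - 77q_X.
Setting the follower's marginal profit to zero, 315 - 3q_A - 6q_X = 0, i.e. q_X = (315 - 3q_A)/6.
The leader anticipates this reaction. Substituting into P = 392 - 3Q gives P = 469/2 - (3/2)q_A, so π_A = (469/2 - (3/2)q_A)q_A - 77q_A.
The leader's first-order condition 315/2 - 3q_A = 0 yields q_A = 105/2.
Then q_X = (315 - 3·(105/2))/6 = 105/4.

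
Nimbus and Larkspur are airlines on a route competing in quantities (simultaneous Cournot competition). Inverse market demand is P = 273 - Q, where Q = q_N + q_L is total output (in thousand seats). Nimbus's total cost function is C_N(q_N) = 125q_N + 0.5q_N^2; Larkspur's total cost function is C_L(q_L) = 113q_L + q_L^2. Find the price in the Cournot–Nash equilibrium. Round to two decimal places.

Nimbus's profit: π_N = (273 - Q)q_N - (125q_N + (1/2)q_N²). Setting ∂π_N/∂q_N = 0: 148 - 3q_N - (q_L) = 0.
Larkspur's profit: π_L = (273 - Q)q_L - (113q_L + q_L²). Setting ∂π_L/∂q_L = 0: 160 - 4q_L - (q_N) = 0.
Best responses: q_N = (148 - q_L)/3, q_L = (160 - q_N)/4.
Solving the pair: q_N = 432/11, q_L = 332/11.
Total output Q = 764/11, so price P = 273 - 764/11 = 203.5455.

203.55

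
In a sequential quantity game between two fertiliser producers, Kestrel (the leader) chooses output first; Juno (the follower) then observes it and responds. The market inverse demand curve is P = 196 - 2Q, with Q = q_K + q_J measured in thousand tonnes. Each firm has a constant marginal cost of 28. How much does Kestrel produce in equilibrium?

42

Solve by backward induction. Given q_K, the follower Juno maximises π_J = (196 - 2q_K - 2q_J)q_J - 28q_J.
Setting the follower's marginal profit to zero, 168 - 2q_K - 4q_J = 0, i.e. q_J = (168 - 2q_K)/4.
Kestrel substitutes q_J(q_K) into its own profit: π_K = q_K(196 - 2q_K - (168 - 2q_K)/2) - 28q_K = (112 - q_K)q_K - 28q_K.
The leader's first-order condition 84 - 2q_K = 0 yields q_K = 42.
Then q_J = (168 - 2·42)/4 = 21.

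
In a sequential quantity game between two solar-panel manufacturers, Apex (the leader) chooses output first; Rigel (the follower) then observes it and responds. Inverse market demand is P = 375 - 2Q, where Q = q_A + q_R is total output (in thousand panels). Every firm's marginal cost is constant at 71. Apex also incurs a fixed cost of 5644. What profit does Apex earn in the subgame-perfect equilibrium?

132

Solve by backward induction. Given q_A, the follower Rigel maximises π_R = (375 - 2q_A - 2q_R)q_R - 71q_R.
Follower FOC: 304 - 2q_A - 4q_R = 0, so q_R(q_A) = (304 - 2q_A)/4.
The leader anticipates this reaction. Substituting into P = 375 - 2Q gives P = 223 - q_A, so π_A = (223 - q_A)q_A - 71q_A.
Leader FOC: 152 - 2q_A = 0, so q_A = 76.
Then q_R = (304 - 2·76)/4 = 38.
Price P = 375 - 2·114 = 147.
Apex's profit: (147 - 71)·76 - 5644 = 132.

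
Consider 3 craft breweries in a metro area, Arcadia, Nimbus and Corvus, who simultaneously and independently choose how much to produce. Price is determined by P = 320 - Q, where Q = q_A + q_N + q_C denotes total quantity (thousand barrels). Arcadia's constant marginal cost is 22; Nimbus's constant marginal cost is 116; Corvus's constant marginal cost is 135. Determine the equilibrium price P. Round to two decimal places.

148.25

Arcadia's profit: π_A = (320 - Q)q_A - (22q_A). Setting ∂π_A/∂q_A = 0: 298 - 2q_A - (q_N + q_C) = 0.
Nimbus's first-order condition: 204 - 2q_N - (q_A + q_C) = 0.
Corvus's profit: π_C = (320 - Q)q_C - (135q_C). Setting ∂π_C/∂q_C = 0: 185 - 2q_C - (q_A + q_N) = 0.
Adding the 3 first-order conditions: 687 − 4Q = 0, so Q = 687/4.
Back-substituting: q_A = (298 − 687/4) = 505/4, q_N = (204 − 687/4) = 129/4, q_C = (185 − 687/4) = 53/4.
Total output Q = 687/4, so price P = 320 - 687/4 = 593/4.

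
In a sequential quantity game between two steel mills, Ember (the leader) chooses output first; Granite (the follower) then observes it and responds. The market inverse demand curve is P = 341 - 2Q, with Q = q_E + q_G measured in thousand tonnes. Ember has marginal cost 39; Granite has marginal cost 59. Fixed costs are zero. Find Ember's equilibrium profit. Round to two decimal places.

6480.25

The follower Granite best-responds to any q_E: π_G = (341 - 2Q)q_G - 59q_G.
∂π_G/∂q_G = 282 - 2q_E - 4q_G = 0 gives the reaction function q_G = (282 - 2q_E)/4.
The leader anticipates this reaction. Substituting into P = 341 - 2Q gives P = 200 - q_E, so π_E = (200 - q_E)q_E - 39q_E.
Leader FOC: 161 - 2q_E = 0, so q_E = 161/2.
Then q_G = (282 - 2·(161/2))/4 = 121/4.
Price P = 341 - 2·(443/4) = 239/2.
Ember's profit: (239/2 - 39)·(161/2) = 6480.2500.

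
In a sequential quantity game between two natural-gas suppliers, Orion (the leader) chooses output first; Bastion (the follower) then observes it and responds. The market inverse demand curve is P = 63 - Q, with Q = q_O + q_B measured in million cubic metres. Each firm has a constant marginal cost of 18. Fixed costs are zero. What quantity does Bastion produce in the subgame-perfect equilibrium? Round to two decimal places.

11.25

Solve by backward induction. Given q_O, the follower Bastion maximises π_B = (63 - q_O - q_B)q_B - 18q_B.
∂π_B/∂q_B = 45 - q_O - 2q_B = 0 gives the reaction function q_B = (45 - q_O)/2.
Orion substitutes q_B(q_O) into its own profit: π_O = q_O(63 - q_O - (45 - q_O)/2) - 18q_O = (81/2 - (1/2)q_O)q_O - 18q_O.
Leader FOC: 45/2 - q_O = 0, so q_O = 45/2.
Then q_B = (45 - 45/2)/2 = 45/4.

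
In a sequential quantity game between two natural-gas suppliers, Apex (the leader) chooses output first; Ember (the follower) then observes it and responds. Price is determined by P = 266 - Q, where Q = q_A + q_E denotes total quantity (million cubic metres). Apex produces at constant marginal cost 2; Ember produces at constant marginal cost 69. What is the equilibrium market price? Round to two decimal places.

84.75

Solve by backward induction. Given q_A, the follower Ember maximises π_E = (266 - q_A - q_E)q_E - 69q_E.
Setting the follower's marginal profit to zero, 197 - q_A - 2q_E = 0, i.e. q_E = (197 - q_A)/2.
Apex substitutes q_E(q_A) into its own profit: π_A = q_A(266 - q_A - (197 - q_A)/2) - 2q_A = (335/2 - (1/2)q_A)q_A - 2q_A.
The leader's first-order condition 331/2 - q_A = 0 yields q_A = 331/2.
Then q_E = (197 - 331/2)/2 = 63/4.
Total output Q = 725/4, so price P = 266 - 725/4 = 339/4.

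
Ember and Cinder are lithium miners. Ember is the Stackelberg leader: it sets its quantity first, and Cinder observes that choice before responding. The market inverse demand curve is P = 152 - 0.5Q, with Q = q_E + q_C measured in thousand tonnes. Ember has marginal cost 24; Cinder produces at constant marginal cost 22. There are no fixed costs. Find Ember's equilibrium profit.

3969

The follower Cinder best-responds to any q_E: π_C = (152 - 0.5Q)q_C - 22q_C.
∂π_C/∂q_C = 130 - (1/2)q_E - q_C = 0 gives the reaction function q_C = (130 - (1/2)q_E).
Ember substitutes q_C(q_E) into its own profit: π_E = q_E(152 - (1/2)q_E - (130 - (1/2)q_E)/2) - 24q_E = (87 - (1/4)q_E)q_E - 24q_E.
The leader's first-order condition 63 - (1/2)q_E = 0 yields q_E = 126.
Then q_C = (130 - (1/2)·126) = 67.
Price P = 152 - (1/2)·193 = 111/2.
Ember's profit: (111/2 - 24)·126 = 3969.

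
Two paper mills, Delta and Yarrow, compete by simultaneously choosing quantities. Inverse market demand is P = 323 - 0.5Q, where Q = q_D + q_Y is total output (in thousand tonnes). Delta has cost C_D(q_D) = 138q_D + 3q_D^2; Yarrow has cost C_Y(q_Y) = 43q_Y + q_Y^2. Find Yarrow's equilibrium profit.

Delta's profit: π_D = (323 - 0.5Q)q_D - (138q_D + 3q_D²). Setting ∂π_D/∂q_D = 0: 185 - 7q_D - (1/2)(q_Y) = 0.
Yarrow's profit: π_Y = (323 - 0.5Q)q_Y - (43q_Y + q_Y²). Setting ∂π_Y/∂q_Y = 0: 280 - 3q_Y - (1/2)(q_D) = 0.
Rearranging gives the reaction functions q_D = (185 - (1/2)q_Y)/7 and q_Y = (280 - (1/2)q_D)/3.
Substituting one into the other gives q_D = 20 and q_Y = 90.
Price P = 323 - (1/2)·110 = 268.
Yarrow's profit: 268·90 - 43·90 - 90² = 12150.

12150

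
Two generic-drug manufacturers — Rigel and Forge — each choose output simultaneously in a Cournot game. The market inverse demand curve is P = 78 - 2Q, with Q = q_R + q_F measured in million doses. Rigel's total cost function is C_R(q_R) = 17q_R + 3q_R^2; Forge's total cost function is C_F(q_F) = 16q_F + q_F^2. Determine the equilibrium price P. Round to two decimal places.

51.57

Rigel's profit: π_R = (78 - 2Q)q_R - (17q_R + 3q_R²). Setting ∂π_R/∂q_R = 0: 61 - 10q_R - 2(q_F) = 0.
Forge's profit: π_F = (78 - 2Q)q_F - (16q_F + q_F²). Setting ∂π_F/∂q_F = 0: 62 - 6q_F - 2(q_R) = 0.
Best responses: q_R = (61 - 2q_F)/10, q_F = (62 - 2q_R)/6.
Solving the pair: q_R = 121/28, q_F = 249/28.
Total output Q = 185/14, so price P = 78 - 2·(185/14) = 361/7.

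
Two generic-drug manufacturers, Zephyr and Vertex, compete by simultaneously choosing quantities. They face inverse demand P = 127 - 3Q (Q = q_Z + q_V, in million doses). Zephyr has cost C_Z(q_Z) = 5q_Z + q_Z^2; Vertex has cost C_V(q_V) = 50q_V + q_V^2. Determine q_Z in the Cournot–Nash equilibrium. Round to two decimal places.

Zephyr's profit: π_Z = (127 - 3Q)q_Z - (5q_Z + q_Z²). Setting ∂π_Z/∂q_Z = 0: 122 - 8q_Z - 3(q_V) = 0.
Vertex's profit: π_V = (127 - 3Q)q_V - (50q_V + q_V²). Setting ∂π_V/∂q_V = 0: 77 - 8q_V - 3(q_Z) = 0.
Best responses: q_Z = (122 - 3q_V)/8, q_V = (77 - 3q_Z)/8.
Substituting one into the other gives q_Z = 149/11 and q_V = 50/11.

13.55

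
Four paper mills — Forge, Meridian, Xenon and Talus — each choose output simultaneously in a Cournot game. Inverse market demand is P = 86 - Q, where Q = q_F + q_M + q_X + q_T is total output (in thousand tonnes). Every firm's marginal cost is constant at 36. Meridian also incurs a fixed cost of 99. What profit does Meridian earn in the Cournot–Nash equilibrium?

1

Each firm earns π_i = (86 - Q)q_i - 36q_i.
First-order condition (treating rivals' output as given): 50 - 2q_i - Σ_{j≠i} q_j = 0.
By symmetry each firm produces the same amount; substituting Σ_{j≠i} q_j = 3q_i yields q_i = 50/5 = 10.
Price P = 86 - 40 = 46.
Meridian's profit: (46 - 36)·10 - 99 = 1.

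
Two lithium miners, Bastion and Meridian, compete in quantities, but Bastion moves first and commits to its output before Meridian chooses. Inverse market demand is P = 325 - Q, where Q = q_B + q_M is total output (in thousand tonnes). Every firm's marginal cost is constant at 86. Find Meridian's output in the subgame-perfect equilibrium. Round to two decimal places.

Solve by backward induction. Given q_B, the follower Meridian maximises π_M = (325 - q_B - q_M)q_M - 86q_M.
∂π_M/∂q_M = 239 - q_B - 2q_M = 0 gives the reaction function q_M = (239 - q_B)/2.
Bastion substitutes q_M(q_B) into its own profit: π_B = q_B(325 - q_B - (239 - q_B)/2) - 86q_B = (411/2 - (1/2)q_B)q_B - 86q_B.
The leader's first-order condition 239/2 - q_B = 0 yields q_B = 239/2.
Then q_M = (239 - 239/2)/2 = 239/4.

59.75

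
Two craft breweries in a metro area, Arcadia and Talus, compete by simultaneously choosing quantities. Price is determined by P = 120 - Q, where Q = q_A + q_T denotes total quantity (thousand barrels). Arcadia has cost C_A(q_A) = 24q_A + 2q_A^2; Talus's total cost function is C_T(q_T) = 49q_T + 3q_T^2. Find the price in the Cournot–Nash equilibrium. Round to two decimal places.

Arcadia's profit: π_A = (120 - Q)q_A - (24q_A + 2q_A²). Setting ∂π_A/∂q_A = 0: 96 - 6q_A - (q_T) = 0.
Talus's first-order condition: 71 - 8q_T - (q_A) = 0.
So q_A = (96 - q_T)/6 and q_T = (71 - q_A)/8.
Substituting one into the other gives q_A = 697/47 and q_T = 330/47.
Total output Q = 1027/47, so price P = 120 - 1027/47 = 98.1489.

98.15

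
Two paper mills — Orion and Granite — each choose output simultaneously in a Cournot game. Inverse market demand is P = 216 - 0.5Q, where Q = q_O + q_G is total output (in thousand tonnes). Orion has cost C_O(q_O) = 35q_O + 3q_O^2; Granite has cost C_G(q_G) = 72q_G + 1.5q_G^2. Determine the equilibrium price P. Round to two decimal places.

187.72

Orion's profit: π_O = (216 - 0.5Q)q_O - (35q_O + 3q_O²). Setting ∂π_O/∂q_O = 0: 181 - 7q_O - (1/2)(q_G) = 0.
Granite's profit: π_G = (216 - 0.5Q)q_G - (72q_G + (3/2)q_G²). Setting ∂π_G/∂q_G = 0: 144 - 4q_G - (1/2)(q_O) = 0.
Rearranging gives the reaction functions q_O = (181 - (1/2)q_G)/7 and q_G = (144 - (1/2)q_O)/4.
Solving the pair: q_O = 23.4955, q_G = 33.0631.
Total output Q = 56.5586, so price P = 216 - (1/2)·56.5586 = 187.7207.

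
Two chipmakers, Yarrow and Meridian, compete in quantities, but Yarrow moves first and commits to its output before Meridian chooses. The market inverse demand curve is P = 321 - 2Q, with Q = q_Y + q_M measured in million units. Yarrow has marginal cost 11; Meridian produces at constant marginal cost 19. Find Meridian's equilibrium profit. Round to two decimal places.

Solve by backward induction. Given q_Y, the follower Meridian maximises π_M = (321 - 2q_Y - 2q_M)q_M - 19q_M.
Setting the follower's marginal profit to zero, 302 - 2q_Y - 4q_M = 0, i.e. q_M = (302 - 2q_Y)/4.
The leader anticipates this reaction. Substituting into P = 321 - 2Q gives P = 170 - q_Y, so π_Y = (170 - q_Y)q_Y - 11q_Y.
The leader's first-order condition 159 - 2q_Y = 0 yields q_Y = 159/2.
Then q_M = (302 - 2·(159/2))/4 = 143/4.
Price P = 321 - 2·(461/4) = 181/2.
Meridian's profit: (181/2 - 19)·(143/4) = 2556.1250.

2556.13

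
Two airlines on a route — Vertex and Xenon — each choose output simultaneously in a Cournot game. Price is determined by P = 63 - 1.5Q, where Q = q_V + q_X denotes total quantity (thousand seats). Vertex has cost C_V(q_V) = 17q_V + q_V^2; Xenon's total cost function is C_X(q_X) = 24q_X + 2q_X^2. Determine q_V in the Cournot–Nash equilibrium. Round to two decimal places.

Vertex's profit: π_V = (63 - 1.5Q)q_V - (17q_V + q_V²). Setting ∂π_V/∂q_V = 0: 46 - 5q_V - (3/2)(q_X) = 0.
Xenon's profit: π_X = (63 - 1.5Q)q_X - (24q_X + 2q_X²). Setting ∂π_X/∂q_X = 0: 39 - 7q_X - (3/2)(q_V) = 0.
Best responses: q_V = (46 - (3/2)q_X)/5, q_X = (39 - (3/2)q_V)/7.
Solving the pair: q_V = 1054/131, q_X = 504/131.

8.05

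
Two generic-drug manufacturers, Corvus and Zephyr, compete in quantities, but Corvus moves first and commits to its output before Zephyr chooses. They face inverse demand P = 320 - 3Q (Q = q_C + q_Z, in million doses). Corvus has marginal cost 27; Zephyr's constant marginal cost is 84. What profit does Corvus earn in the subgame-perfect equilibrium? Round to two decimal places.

Solve by backward induction. Given q_C, the follower Zephyr maximises π_Z = (320 - 3q_C - 3q_Z)q_Z - 84q_Z.
Setting the follower's marginal profit to zero, 236 - 3q_C - 6q_Z = 0, i.e. q_Z = (236 - 3q_C)/6.
Corvus substitutes q_Z(q_C) into its own profit: π_C = q_C(320 - 3q_C - (236 - 3q_C)/2) - 27q_C = (202 - (3/2)q_C)q_C - 27q_C.
Leader FOC: 175 - 3q_C = 0, so q_C = 175/3.
Then q_Z = (236 - 3·(175/3))/6 = 61/6.
Price P = 320 - 3·(137/2) = 229/2.
Corvus's profit: (229/2 - 27)·(175/3) = 5104.1667.

5104.17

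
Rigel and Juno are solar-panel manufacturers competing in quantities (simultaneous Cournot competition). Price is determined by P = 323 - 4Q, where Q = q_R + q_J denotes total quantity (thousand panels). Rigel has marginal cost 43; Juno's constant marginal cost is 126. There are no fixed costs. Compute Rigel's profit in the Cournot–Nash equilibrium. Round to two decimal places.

Rigel's profit: π_R = (323 - 4Q)q_R - (43q_R). Setting ∂π_R/∂q_R = 0: 280 - 8q_R - 4(q_J) = 0.
Juno's first-order condition: 197 - 8q_J - 4(q_R) = 0.
So q_R = (280 - 4q_J)/8 and q_J = (197 - 4q_R)/8.
Solving the pair: q_R = 121/4, q_J = 19/2.
Price P = 323 - 4·(159/4) = 164.
Rigel's profit: (164 - 43)·(121/4) = 3660.2500.

3660.25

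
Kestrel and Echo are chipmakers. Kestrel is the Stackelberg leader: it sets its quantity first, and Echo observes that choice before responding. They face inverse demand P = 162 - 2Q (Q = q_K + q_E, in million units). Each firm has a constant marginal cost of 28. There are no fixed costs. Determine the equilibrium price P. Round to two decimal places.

61.50

The follower Echo best-responds to any q_K: π_E = (162 - 2Q)q_E - 28q_E.
∂π_E/∂q_E = 134 - 2q_K - 4q_E = 0 gives the reaction function q_E = (134 - 2q_K)/4.
Kestrel substitutes q_E(q_K) into its own profit: π_K = q_K(162 - 2q_K - (134 - 2q_K)/2) - 28q_K = (95 - q_K)q_K - 28q_K.
Leader FOC: 67 - 2q_K = 0, so q_K = 67/2.
Then q_E = (134 - 2·(67/2))/4 = 67/4.
Total output Q = 201/4, so price P = 162 - 2·(201/4) = 123/2.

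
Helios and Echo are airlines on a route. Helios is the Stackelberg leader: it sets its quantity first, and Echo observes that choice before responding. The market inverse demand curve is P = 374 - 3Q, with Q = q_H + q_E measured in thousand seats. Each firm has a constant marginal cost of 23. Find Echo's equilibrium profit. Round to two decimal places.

Solve by backward induction. Given q_H, the follower Echo maximises π_E = (374 - 3q_H - 3q_E)q_E - 23q_E.
Setting the follower's marginal profit to zero, 351 - 3q_H - 6q_E = 0, i.e. q_E = (351 - 3q_H)/6.
The leader anticipates this reaction. Substituting into P = 374 - 3Q gives P = 397/2 - (3/2)q_H, so π_H = (397/2 - (3/2)q_H)q_H - 23q_H.
Leader FOC: 351/2 - 3q_H = 0, so q_H = 117/2.
Then q_E = (351 - 3·(117/2))/6 = 117/4.
Price P = 374 - 3·(351/4) = 443/4.
Echo's profit: (443/4 - 23)·(117/4) = 2566.6875.

2566.69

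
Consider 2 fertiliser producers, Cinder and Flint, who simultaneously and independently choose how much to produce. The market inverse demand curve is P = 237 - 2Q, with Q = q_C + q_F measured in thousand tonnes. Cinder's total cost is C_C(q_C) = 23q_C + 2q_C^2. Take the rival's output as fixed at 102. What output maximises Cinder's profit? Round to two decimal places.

With the rival's output fixed at 102, Cinder's profit is π_C = (237 - 2·102 - 2q_C)q_C - (23q_C + 2q_C²) = (33 - 2q_C)q_C - (23q_C + 2q_C²).
∂π_C/∂q_C = 10 - 8q_C = 0, so q_C = 5/4.

1.25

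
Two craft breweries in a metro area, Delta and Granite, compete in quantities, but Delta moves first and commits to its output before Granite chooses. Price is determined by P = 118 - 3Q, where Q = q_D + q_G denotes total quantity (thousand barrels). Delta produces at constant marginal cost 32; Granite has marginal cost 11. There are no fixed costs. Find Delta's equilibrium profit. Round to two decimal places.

176.04

Solve by backward induction. Given q_D, the follower Granite maximises π_G = (118 - 3q_D - 3q_G)q_G - 11q_G.
Setting the follower's marginal profit to zero, 107 - 3q_D - 6q_G = 0, i.e. q_G = (107 - 3q_D)/6.
The leader anticipates this reaction. Substituting into P = 118 - 3Q gives P = 129/2 - (3/2)q_D, so π_D = (129/2 - (3/2)q_D)q_D - 32q_D.
The leader's first-order condition 65/2 - 3q_D = 0 yields q_D = 65/6.
Then q_G = (107 - 3·(65/6))/6 = 149/12.
Price P = 118 - 3·(93/4) = 193/4.
Delta's profit: (193/4 - 32)·(65/6) = 176.0417.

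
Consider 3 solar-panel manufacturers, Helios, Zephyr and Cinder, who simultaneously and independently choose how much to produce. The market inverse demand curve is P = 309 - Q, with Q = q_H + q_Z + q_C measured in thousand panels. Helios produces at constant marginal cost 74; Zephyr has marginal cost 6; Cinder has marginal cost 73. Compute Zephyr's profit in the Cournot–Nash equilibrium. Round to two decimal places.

11990.25

Helios's profit: π_H = (309 - Q)q_H - (74q_H). Setting ∂π_H/∂q_H = 0: 235 - 2q_H - (q_Z + q_C) = 0.
Zephyr's profit: π_Z = (309 - Q)q_Z - (6q_Z). Setting ∂π_Z/∂q_Z = 0: 303 - 2q_Z - (q_H + q_C) = 0.
Cinder's profit: π_C = (309 - Q)q_C - (73q_C). Setting ∂π_C/∂q_C = 0: 236 - 2q_C - (q_H + q_Z) = 0.
Summing all 3 equations gives 774 − 4Q = 0, hence Q = 387/2.
Back-substituting: q_H = (235 − 387/2) = 83/2, q_Z = (303 − 387/2) = 219/2, q_C = (236 − 387/2) = 85/2.
Price P = 309 - 387/2 = 231/2.
Zephyr's profit: (231/2 - 6)·(219/2) = 11990.2500.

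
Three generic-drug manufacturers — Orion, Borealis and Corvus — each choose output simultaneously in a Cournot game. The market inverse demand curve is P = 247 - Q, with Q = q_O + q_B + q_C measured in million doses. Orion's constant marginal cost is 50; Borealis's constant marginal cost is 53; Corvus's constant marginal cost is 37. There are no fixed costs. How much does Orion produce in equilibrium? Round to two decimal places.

Orion's profit: π_O = (247 - Q)q_O - (50q_O). Setting ∂π_O/∂q_O = 0: 197 - 2q_O - (q_B + q_C) = 0.
Borealis's profit: π_B = (247 - Q)q_B - (53q_B). Setting ∂π_B/∂q_B = 0: 194 - 2q_B - (q_O + q_C) = 0.
Corvus's first-order condition: 210 - 2q_C - (q_O + q_B) = 0.
Summing all 3 equations gives 601 − 4Q = 0, hence Q = 601/4.
Back-substituting: q_O = (197 − 601/4) = 187/4, q_B = (194 − 601/4) = 175/4, q_C = (210 − 601/4) = 239/4.

46.75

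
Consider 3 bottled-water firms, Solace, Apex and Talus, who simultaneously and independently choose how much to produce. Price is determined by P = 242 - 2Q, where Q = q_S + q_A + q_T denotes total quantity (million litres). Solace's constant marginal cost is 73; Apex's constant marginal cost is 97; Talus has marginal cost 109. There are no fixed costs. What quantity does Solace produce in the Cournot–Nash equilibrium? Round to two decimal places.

Solace's profit: π_S = (242 - 2Q)q_S - (73q_S). Setting ∂π_S/∂q_S = 0: 169 - 4q_S - 2(q_A + q_T) = 0.
Apex's profit: π_A = (242 - 2Q)q_A - (97q_A). Setting ∂π_A/∂q_A = 0: 145 - 4q_A - 2(q_S + q_T) = 0.
Talus's first-order condition: 133 - 4q_T - 2(q_S + q_A) = 0.
Adding the 3 first-order conditions: 447 − 8Q = 0, so Q = 447/8.
Back-substituting: q_S = (169 − 447/4)/2 = 229/8, q_A = (145 − 447/4)/2 = 133/8, q_T = (133 − 447/4)/2 = 85/8.

28.63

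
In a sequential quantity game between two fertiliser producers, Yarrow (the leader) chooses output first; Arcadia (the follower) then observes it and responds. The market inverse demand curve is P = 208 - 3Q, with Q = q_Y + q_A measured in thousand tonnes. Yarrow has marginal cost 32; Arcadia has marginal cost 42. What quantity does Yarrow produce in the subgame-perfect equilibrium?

31

The follower Arcadia best-responds to any q_Y: π_A = (208 - 3Q)q_A - 42q_A.
Setting the follower's marginal profit to zero, 166 - 3q_Y - 6q_A = 0, i.e. q_A = (166 - 3q_Y)/6.
Yarrow substitutes q_A(q_Y) into its own profit: π_Y = q_Y(208 - 3q_Y - (166 - 3q_Y)/2) - 32q_Y = (125 - (3/2)q_Y)q_Y - 32q_Y.
The leader's first-order condition 93 - 3q_Y = 0 yields q_Y = 31.
Then q_A = (166 - 3·31)/6 = 73/6.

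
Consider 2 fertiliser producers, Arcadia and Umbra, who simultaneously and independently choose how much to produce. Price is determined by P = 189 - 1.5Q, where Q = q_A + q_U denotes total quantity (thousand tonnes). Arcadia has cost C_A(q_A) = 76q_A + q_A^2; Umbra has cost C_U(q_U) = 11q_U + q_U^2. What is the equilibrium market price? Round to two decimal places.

121.85

Arcadia's profit: π_A = (189 - 1.5Q)q_A - (76q_A + q_A²). Setting ∂π_A/∂q_A = 0: 113 - 5q_A - (3/2)(q_U) = 0.
Umbra's first-order condition: 178 - 5q_U - (3/2)(q_A) = 0.
Best responses: q_A = (113 - (3/2)q_U)/5, q_U = (178 - (3/2)q_A)/5.
Solving the pair: q_A = 1192/91, q_U = 31.6703.
Total output Q = 582/13, so price P = 189 - (3/2)·(582/13) = 1584/13.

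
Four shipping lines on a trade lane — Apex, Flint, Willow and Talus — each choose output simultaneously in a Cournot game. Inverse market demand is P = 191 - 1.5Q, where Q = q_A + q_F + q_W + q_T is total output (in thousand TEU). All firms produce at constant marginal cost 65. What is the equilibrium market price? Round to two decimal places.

Each firm earns π_i = (191 - 1.5Q)q_i - 65q_i.
Setting ∂π_i/∂q_i = 0 with rivals' quantities fixed: 126 - 3q_i - (3/2)·Σ_{j≠i} q_j = 0.
With identical firms every q_j equals q_i, so Σ_{j≠i} q_j = 3q_i and 126 = (15/2)q_i, giving q_i = 84/5.
Total output Q = 336/5, so price P = 191 - (3/2)·(336/5) = 451/5.

90.20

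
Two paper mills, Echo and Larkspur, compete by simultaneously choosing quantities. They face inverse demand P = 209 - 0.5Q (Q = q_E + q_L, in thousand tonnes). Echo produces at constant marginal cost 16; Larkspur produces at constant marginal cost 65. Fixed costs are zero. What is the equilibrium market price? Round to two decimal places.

96.67

Echo's profit: π_E = (209 - 0.5Q)q_E - (16q_E). Setting ∂π_E/∂q_E = 0: 193 - q_E - (1/2)(q_L) = 0.
Larkspur's profit: π_L = (209 - 0.5Q)q_L - (65q_L). Setting ∂π_L/∂q_L = 0: 144 - q_L - (1/2)(q_E) = 0.
So q_E = (193 - (1/2)q_L) and q_L = (144 - (1/2)q_E).
Substituting one into the other gives q_E = 484/3 and q_L = 190/3.
Total output Q = 674/3, so price P = 209 - (1/2)·(674/3) = 290/3.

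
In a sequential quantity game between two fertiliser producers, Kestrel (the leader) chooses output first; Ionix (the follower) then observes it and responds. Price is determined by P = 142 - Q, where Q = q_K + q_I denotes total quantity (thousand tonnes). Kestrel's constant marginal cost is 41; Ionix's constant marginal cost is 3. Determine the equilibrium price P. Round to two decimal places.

56.75

The follower Ionix best-responds to any q_K: π_I = (142 - Q)q_I - 3q_I.
Follower FOC: 139 - q_K - 2q_I = 0, so q_I(q_K) = (139 - q_K)/2.
The leader anticipates this reaction. Substituting into P = 142 - Q gives P = 145/2 - (1/2)q_K, so π_K = (145/2 - (1/2)q_K)q_K - 41q_K.
The leader's first-order condition 63/2 - q_K = 0 yields q_K = 63/2.
Then q_I = (139 - 63/2)/2 = 215/4.
Total output Q = 341/4, so price P = 142 - 341/4 = 227/4.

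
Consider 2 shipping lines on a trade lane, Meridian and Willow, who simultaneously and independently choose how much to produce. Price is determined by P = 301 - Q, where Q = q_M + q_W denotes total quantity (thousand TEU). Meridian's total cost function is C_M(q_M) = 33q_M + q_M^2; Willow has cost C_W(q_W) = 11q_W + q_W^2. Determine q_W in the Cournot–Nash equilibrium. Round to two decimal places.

Meridian's profit: π_M = (301 - Q)q_M - (33q_M + q_M²). Setting ∂π_M/∂q_M = 0: 268 - 4q_M - (q_W) = 0.
Willow's profit: π_W = (301 - Q)q_W - (11q_W + q_W²). Setting ∂π_W/∂q_W = 0: 290 - 4q_W - (q_M) = 0.
So q_M = (268 - q_W)/4 and q_W = (290 - q_M)/4.
Solving the pair: q_M = 782/15, q_W = 892/15.

59.47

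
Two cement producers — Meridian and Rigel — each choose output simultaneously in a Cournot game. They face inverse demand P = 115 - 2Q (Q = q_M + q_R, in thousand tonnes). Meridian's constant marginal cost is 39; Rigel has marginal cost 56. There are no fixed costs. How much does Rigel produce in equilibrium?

7

Meridian's profit: π_M = (115 - 2Q)q_M - (39q_M). Setting ∂π_M/∂q_M = 0: 76 - 4q_M - 2(q_R) = 0.
Rigel's first-order condition: 59 - 4q_R - 2(q_M) = 0.
Rearranging gives the reaction functions q_M = (76 - 2q_R)/4 and q_R = (59 - 2q_M)/4.
Solving the pair: q_M = 31/2, q_R = 7.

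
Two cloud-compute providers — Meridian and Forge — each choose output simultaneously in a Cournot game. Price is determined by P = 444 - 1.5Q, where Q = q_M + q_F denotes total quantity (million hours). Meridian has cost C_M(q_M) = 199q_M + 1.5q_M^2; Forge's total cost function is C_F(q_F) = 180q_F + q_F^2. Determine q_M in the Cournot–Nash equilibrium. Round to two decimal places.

Meridian's profit: π_M = (444 - 1.5Q)q_M - (199q_M + (3/2)q_M²). Setting ∂π_M/∂q_M = 0: 245 - 6q_M - (3/2)(q_F) = 0.
Forge's profit: π_F = (444 - 1.5Q)q_F - (180q_F + q_F²). Setting ∂π_F/∂q_F = 0: 264 - 5q_F - (3/2)(q_M) = 0.
Rearranging gives the reaction functions q_M = (245 - (3/2)q_F)/6 and q_F = (264 - (3/2)q_M)/5.
Substituting one into the other gives q_M = 29.8739 and q_F = 1622/37.

29.87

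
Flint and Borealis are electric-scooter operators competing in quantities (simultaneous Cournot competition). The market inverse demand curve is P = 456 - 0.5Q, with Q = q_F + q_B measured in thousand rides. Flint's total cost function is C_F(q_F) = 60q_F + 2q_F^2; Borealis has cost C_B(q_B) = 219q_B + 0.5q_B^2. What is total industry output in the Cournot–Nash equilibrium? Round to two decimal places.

170.31

Flint's profit: π_F = (456 - 0.5Q)q_F - (60q_F + 2q_F²). Setting ∂π_F/∂q_F = 0: 396 - 5q_F - (1/2)(q_B) = 0.
Borealis's first-order condition: 237 - 2q_B - (1/2)(q_F) = 0.
Best responses: q_F = (396 - (1/2)q_B)/5, q_B = (237 - (1/2)q_F)/2.
Substituting one into the other gives q_F = 898/13 and q_B = 1316/13.
Total output Q = 898/13 + 1316/13 = 170.3077.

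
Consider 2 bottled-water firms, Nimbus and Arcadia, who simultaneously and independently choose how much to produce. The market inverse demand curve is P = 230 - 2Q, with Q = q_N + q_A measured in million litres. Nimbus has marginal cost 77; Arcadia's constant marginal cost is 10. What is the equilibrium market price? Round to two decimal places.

Nimbus's profit: π_N = (230 - 2Q)q_N - (77q_N). Setting ∂π_N/∂q_N = 0: 153 - 4q_N - 2(q_A) = 0.
Arcadia's profit: π_A = (230 - 2Q)q_A - (10q_A). Setting ∂π_A/∂q_A = 0: 220 - 4q_A - 2(q_N) = 0.
Rearranging gives the reaction functions q_N = (153 - 2q_A)/4 and q_A = (220 - 2q_N)/4.
Substituting one into the other gives q_N = 43/3 and q_A = 287/6.
Total output Q = 373/6, so price P = 230 - 2·(373/6) = 317/3.

105.67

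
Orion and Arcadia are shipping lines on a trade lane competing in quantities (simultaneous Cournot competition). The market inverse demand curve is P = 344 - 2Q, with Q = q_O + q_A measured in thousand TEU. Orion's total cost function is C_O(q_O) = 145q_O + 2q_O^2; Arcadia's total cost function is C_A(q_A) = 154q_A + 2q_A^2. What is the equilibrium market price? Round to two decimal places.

Orion's profit: π_O = (344 - 2Q)q_O - (145q_O + 2q_O²). Setting ∂π_O/∂q_O = 0: 199 - 8q_O - 2(q_A) = 0.
Arcadia's first-order condition: 190 - 8q_A - 2(q_O) = 0.
So q_O = (199 - 2q_A)/8 and q_A = (190 - 2q_O)/8.
Substituting one into the other gives q_O = 101/5 and q_A = 187/10.
Total output Q = 389/10, so price P = 344 - 2·(389/10) = 1331/5.

266.20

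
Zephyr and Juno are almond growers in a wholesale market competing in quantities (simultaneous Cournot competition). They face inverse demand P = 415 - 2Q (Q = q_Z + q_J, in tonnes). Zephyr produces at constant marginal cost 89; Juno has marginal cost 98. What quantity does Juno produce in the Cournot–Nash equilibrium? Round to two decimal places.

Zephyr's profit: π_Z = (415 - 2Q)q_Z - (89q_Z). Setting ∂π_Z/∂q_Z = 0: 326 - 4q_Z - 2(q_J) = 0.
Juno's profit: π_J = (415 - 2Q)q_J - (98q_J). Setting ∂π_J/∂q_J = 0: 317 - 4q_J - 2(q_Z) = 0.
Best responses: q_Z = (326 - 2q_J)/4, q_J = (317 - 2q_Z)/4.
Solving the pair: q_Z = 335/6, q_J = 154/3.

51.33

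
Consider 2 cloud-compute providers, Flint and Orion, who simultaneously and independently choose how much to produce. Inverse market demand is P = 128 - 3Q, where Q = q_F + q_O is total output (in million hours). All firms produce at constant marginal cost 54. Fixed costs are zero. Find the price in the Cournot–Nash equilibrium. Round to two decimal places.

A representative firm's profit is π_i = q_i(128 - 3Q) - 54q_i.
First-order condition (treating rivals' output as given): 74 - 6q_i - 3q_j = 0.
By symmetry each firm produces the same amount; substituting q_j = q_i yields q_i = 74/9.
Total output Q = 148/9, so price P = 128 - 3·(148/9) = 236/3.

78.67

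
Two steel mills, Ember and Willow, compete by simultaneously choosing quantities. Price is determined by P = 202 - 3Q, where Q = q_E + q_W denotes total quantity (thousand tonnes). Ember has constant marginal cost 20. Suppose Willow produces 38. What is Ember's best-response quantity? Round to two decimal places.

11.33

With the rival's output fixed at 38, Ember's profit is π_E = (202 - 3·38 - 3q_E)q_E - (20q_E) = (88 - 3q_E)q_E - (20q_E).
∂π_E/∂q_E = 68 - 6q_E = 0, so q_E = 34/3.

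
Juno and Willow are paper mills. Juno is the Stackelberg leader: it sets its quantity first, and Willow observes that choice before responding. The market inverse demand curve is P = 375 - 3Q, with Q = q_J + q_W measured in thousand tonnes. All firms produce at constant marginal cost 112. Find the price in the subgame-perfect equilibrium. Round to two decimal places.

The follower Willow best-responds to any q_J: π_W = (375 - 3Q)q_W - 112q_W.
Setting the follower's marginal profit to zero, 263 - 3q_J - 6q_W = 0, i.e. q_W = (263 - 3q_J)/6.
Juno substitutes q_W(q_J) into its own profit: π_J = q_J(375 - 3q_J - (263 - 3q_J)/2) - 112q_J = (487/2 - (3/2)q_J)q_J - 112q_J.
The leader's first-order condition 263/2 - 3q_J = 0 yields q_J = 263/6.
Then q_W = (263 - 3·(263/6))/6 = 263/12.
Total output Q = 263/4, so price P = 375 - 3·(263/4) = 711/4.

177.75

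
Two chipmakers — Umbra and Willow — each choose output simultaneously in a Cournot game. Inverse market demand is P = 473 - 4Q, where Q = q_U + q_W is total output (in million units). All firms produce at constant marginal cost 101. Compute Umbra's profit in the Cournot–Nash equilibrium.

3844

A representative firm's profit is π_i = q_i(473 - 4Q) - 101q_i.
Setting ∂π_i/∂q_i = 0 with rivals' quantities fixed: 372 - 8q_i - 4q_j = 0.
By symmetry each firm produces the same amount; substituting q_j = q_i yields q_i = 372/12 = 31.
Price P = 473 - 4·62 = 225.
Umbra's profit: (225 - 101)·31 = 3844.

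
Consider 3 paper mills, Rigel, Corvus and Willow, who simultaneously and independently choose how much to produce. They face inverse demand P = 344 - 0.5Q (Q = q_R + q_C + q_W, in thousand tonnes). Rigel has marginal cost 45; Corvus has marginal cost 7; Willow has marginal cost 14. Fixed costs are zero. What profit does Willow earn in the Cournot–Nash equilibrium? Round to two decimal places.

15664.50

Rigel's profit: π_R = (344 - 0.5Q)q_R - (45q_R). Setting ∂π_R/∂q_R = 0: 299 - q_R - (1/2)(q_C + q_W) = 0.
Corvus's profit: π_C = (344 - 0.5Q)q_C - (7q_C). Setting ∂π_C/∂q_C = 0: 337 - q_C - (1/2)(q_R + q_W) = 0.
Willow's profit: π_W = (344 - 0.5Q)q_W - (14q_W). Setting ∂π_W/∂q_W = 0: 330 - q_W - (1/2)(q_R + q_C) = 0.
Summing all 3 equations gives 966 − 2Q = 0, hence Q = 483.
Back-substituting: q_R = (299 − 483/2)/(1/2) = 115, q_C = (337 − 483/2)/(1/2) = 191, q_W = (330 − 483/2)/(1/2) = 177.
Price P = 344 - (1/2)·483 = 205/2.
Willow's profit: (205/2 - 14)·177 = 15664.5000.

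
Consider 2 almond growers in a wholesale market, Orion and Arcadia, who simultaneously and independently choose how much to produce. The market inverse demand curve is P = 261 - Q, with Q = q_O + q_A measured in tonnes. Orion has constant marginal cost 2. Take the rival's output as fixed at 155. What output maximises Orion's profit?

52

With the rival's output fixed at 155, Orion's profit is π_O = (261 - 155 - q_O)q_O - (2q_O) = (106 - q_O)q_O - (2q_O).
∂π_O/∂q_O = 104 - 2q_O = 0, so q_O = 52.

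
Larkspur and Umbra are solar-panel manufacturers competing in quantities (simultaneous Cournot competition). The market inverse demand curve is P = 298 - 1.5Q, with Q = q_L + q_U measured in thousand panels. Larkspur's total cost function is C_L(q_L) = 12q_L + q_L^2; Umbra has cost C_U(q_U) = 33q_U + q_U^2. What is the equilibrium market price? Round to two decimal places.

Larkspur's profit: π_L = (298 - 1.5Q)q_L - (12q_L + q_L²). Setting ∂π_L/∂q_L = 0: 286 - 5q_L - (3/2)(q_U) = 0.
Umbra's profit: π_U = (298 - 1.5Q)q_U - (33q_U + q_U²). Setting ∂π_U/∂q_U = 0: 265 - 5q_U - (3/2)(q_L) = 0.
Best responses: q_L = (286 - (3/2)q_U)/5, q_U = (265 - (3/2)q_L)/5.
Substituting one into the other gives q_L = 590/13 and q_U = 512/13.
Total output Q = 1102/13, so price P = 298 - (3/2)·(1102/13) = 170.8462.

170.85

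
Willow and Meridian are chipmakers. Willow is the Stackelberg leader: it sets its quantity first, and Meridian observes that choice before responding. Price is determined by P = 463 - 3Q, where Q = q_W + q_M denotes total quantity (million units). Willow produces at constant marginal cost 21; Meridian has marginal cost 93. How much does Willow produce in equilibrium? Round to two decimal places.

Solve by backward induction. Given q_W, the follower Meridian maximises π_M = (463 - 3q_W - 3q_M)q_M - 93q_M.
∂π_M/∂q_M = 370 - 3q_W - 6q_M = 0 gives the reaction function q_M = (370 - 3q_W)/6.
Willow substitutes q_M(q_W) into its own profit: π_W = q_W(463 - 3q_W - (370 - 3q_W)/2) - 21q_W = (278 - (3/2)q_W)q_W - 21q_W.
Maximising: ∂π_W/∂q_W = 257 - 3q_W = 0, giving q_W = 257/3.
Then q_M = (370 - 3·(257/3))/6 = 113/6.

85.67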